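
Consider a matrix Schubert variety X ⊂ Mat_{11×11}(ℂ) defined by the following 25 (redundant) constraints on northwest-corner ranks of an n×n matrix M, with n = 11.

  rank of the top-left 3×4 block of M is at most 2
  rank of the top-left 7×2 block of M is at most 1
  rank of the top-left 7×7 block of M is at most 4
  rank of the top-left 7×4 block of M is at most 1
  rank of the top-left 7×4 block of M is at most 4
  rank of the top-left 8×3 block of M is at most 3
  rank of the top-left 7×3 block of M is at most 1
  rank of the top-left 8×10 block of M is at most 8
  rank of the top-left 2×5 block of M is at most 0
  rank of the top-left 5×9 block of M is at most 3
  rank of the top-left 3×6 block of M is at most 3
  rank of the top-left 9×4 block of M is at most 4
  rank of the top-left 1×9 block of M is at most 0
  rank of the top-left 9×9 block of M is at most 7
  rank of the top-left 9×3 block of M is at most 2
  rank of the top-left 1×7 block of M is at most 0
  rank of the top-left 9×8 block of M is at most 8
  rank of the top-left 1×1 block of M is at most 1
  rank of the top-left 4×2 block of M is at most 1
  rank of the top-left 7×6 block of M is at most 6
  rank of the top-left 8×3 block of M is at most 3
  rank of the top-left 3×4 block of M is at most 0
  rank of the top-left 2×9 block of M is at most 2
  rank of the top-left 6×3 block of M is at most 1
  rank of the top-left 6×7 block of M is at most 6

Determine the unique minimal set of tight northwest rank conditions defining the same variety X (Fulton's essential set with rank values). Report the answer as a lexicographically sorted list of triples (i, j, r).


Recovering R(i,j) via the rank-extension bound from the 25 conditions:

  row 1: 0 | 0 | 0 | 0 | 0 | 0 | 0 | 0 | 0 | 1 | 1
  row 2: 0 | 0 | 0 | 0 | 0 | 1 | 1 | 1 | 1 | 2 | 2
  row 3: 0 | 0 | 0 | 0 | 1 | 2 | 2 | 2 | 2 | 3 | 3
  row 4: 1 | 1 | 1 | 1 | 2 | 3 | 3 | 3 | 3 | 4 | 4
  row 5: 1 | 1 | 1 | 1 | 2 | 3 | 3 | 3 | 3 | 4 | 5
  row 6: 1 | 1 | 1 | 1 | 2 | 3 | 4 | 4 | 4 | 5 | 6
  row 7: 1 | 1 | 1 | 1 | 2 | 3 | 4 | 5 | 5 | 6 | 7
  row 8: 1 | 2 | 2 | 2 | 3 | 4 | 5 | 6 | 6 | 7 | 8
  row 9: 1 | 2 | 2 | 3 | 4 | 5 | 6 | 7 | 7 | 8 | 9
  row 10: 1 | 2 | 3 | 4 | 5 | 6 | 7 | 8 | 8 | 9 | 10
  row 11: 1 | 2 | 3 | 4 | 5 | 6 | 7 | 8 | 9 | 10 | 11

the unique w with this rank table is (10, 6, 5, 1, 11, 7, 8, 2, 4, 3, 9).

Rothe diagram D(w) (31 cells), 6 SE-corners (essential conditions):

[(1, 9, 0), (2, 5, 0), (3, 4, 0), (5, 9, 3), (7, 4, 1), (9, 3, 2)]


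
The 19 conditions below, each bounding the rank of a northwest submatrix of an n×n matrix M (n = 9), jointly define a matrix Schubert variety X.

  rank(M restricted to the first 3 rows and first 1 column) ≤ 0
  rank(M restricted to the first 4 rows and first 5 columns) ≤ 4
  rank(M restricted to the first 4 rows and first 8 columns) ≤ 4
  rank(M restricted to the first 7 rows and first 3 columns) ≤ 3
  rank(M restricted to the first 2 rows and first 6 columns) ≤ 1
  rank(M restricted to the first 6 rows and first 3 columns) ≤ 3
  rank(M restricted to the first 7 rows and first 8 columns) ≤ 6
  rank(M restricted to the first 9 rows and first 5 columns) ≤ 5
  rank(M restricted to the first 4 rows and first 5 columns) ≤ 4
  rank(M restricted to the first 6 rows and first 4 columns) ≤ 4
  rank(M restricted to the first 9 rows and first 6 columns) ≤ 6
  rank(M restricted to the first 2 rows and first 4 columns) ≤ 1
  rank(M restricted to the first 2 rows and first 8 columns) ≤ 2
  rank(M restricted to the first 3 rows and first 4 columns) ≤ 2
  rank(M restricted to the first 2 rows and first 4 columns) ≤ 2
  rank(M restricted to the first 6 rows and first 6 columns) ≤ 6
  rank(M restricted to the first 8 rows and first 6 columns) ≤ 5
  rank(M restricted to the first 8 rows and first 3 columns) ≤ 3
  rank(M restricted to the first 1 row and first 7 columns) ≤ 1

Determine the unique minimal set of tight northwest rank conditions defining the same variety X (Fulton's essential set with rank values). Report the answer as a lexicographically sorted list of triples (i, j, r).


Recovering R(i,j) via the rank-extension bound from the 19 conditions:

  0  1  1  1  1  1  1  1  1
  0  1  1  1  1  1  2  2  2
  0  1  2  2  2  2  3  3  3
  1  2  3  3  3  3  4  4  4
  1  2  3  4  4  4  5  5  5
  1  2  3  4  5  5  6  6  6
  1  2  3  4  5  5  6  6  7
  1  2  3  4  5  5  6  7  8
  1  2  3  4  5  6  7  8  9

hence w(1..9) = (2, 7, 3, 1, 4, 5, 9, 8, 6).

4 SE-corners of the 10-cell Rothe diagram give Ess(w):

[(2, 6, 1), (3, 1, 0), (7, 8, 6), (8, 6, 5)]


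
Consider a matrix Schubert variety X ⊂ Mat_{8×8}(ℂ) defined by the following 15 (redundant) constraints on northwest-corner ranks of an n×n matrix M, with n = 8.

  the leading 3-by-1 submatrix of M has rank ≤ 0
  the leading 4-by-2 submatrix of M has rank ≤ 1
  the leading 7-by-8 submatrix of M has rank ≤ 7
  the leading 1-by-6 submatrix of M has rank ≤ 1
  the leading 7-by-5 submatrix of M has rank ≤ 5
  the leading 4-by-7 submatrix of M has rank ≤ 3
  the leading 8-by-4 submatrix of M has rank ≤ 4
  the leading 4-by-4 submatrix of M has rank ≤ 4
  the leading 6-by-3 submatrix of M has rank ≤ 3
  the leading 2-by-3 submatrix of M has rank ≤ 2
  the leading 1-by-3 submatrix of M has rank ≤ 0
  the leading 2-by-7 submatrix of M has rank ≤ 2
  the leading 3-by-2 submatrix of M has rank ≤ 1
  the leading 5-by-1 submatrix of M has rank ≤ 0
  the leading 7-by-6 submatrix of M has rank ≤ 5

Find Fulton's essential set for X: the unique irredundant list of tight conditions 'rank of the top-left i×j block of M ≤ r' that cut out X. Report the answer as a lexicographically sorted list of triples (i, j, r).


The tightest implied rank at each (i,j), from the 15 conditions:

  0 0 0 1 1 1 1 1
  0 1 1 2 2 2 2 2
  0 1 2 3 3 3 3 3
  0 1 2 3 3 3 3 4
  0 1 2 3 4 4 4 5
  1 2 3 4 5 5 5 6
  1 2 3 4 5 5 6 7
  1 2 3 4 5 6 7 8

hence w(1..8) = (4, 2, 3, 8, 5, 1, 7, 6).

ℓ(w)=11; the 4 essential cells (i,j,r):

[(1, 3, 0), (4, 7, 3), (5, 1, 0), (7, 6, 5)]


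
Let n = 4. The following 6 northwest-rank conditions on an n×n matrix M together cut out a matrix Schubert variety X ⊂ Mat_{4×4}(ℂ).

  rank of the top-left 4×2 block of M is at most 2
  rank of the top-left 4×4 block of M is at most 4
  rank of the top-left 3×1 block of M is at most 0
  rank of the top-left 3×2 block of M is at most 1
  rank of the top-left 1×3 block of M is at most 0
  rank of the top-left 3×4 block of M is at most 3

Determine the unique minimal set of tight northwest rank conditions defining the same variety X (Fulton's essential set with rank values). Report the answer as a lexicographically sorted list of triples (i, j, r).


Computing R[i][j] = min implied NW-rank bound (n=4, 6 conditions):

  i=1: 0 | 0 | 0 | 1
  i=2: 0 | 1 | 1 | 2
  i=3: 0 | 1 | 2 | 3
  i=4: 1 | 2 | 3 | 4

hence w(1..4) = (4, 2, 3, 1).

Rothe diagram D(w) (5 cells), 2 SE-corners (essential conditions):

[(1, 3, 0), (3, 1, 0)]


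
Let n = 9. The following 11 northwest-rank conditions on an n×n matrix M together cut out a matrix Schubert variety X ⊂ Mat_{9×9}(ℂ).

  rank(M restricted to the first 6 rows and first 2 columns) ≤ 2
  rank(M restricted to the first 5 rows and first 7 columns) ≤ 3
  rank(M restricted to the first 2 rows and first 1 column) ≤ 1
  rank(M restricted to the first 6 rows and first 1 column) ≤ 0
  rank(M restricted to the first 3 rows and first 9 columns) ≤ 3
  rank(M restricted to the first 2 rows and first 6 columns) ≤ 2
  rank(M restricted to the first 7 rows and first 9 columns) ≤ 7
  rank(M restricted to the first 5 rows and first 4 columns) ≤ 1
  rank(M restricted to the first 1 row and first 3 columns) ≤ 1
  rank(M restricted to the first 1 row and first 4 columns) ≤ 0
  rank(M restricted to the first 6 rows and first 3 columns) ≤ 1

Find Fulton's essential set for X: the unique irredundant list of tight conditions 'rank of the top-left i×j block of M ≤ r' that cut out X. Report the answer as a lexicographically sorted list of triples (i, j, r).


Reconstructing r_w from the 11 given conditions:

  i=1: 0, 0, 0, 0, 1, 1, 1, 1, 1
  i=2: 0, 1, 1, 1, 2, 2, 2, 2, 2
  i=3: 0, 1, 1, 1, 2, 3, 3, 3, 3
  i=4: 0, 1, 1, 1, 2, 3, 3, 4, 4
  i=5: 0, 1, 1, 1, 2, 3, 3, 4, 5
  i=6: 0, 1, 1, 2, 3, 4, 4, 5, 6
  i=7: 1, 2, 2, 3, 4, 5, 5, 6, 7
  i=8: 1, 2, 3, 4, 5, 6, 6, 7, 8
  i=9: 1, 2, 3, 4, 5, 6, 7, 8, 9

reading off 1-entries of Δ²R: w = (5, 2, 6, 8, 9, 4, 1, 3, 7).

Rothe diagram D(w) (18 cells), 5 SE-corners (essential conditions):

[(1, 4, 0), (5, 4, 1), (5, 7, 3), (6, 1, 0), (6, 3, 1)]


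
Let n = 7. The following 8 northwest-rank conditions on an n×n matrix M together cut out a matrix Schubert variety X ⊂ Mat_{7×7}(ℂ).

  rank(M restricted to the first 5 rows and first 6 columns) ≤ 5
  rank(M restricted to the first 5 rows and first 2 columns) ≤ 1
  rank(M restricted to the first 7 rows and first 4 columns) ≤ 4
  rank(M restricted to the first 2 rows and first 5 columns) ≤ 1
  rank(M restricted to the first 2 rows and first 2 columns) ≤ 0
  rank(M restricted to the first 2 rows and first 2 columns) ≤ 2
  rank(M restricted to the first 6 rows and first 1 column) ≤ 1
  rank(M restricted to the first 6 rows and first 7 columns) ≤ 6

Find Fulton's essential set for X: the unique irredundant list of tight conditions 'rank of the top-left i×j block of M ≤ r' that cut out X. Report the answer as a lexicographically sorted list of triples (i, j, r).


Propagating the 8 rank bounds to every northwest block:

  row 1: 0  0  1  1  1  1  1
  row 2: 0  0  1  1  1  2  2
  row 3: 1  1  2  2  2  3  3
  row 4: 1  1  2  3  3  4  4
  row 5: 1  1  2  3  4  5  5
  row 6: 1  2  3  4  5  6  6
  row 7: 1  2  3  4  5  6  7

giving w = (3, 6, 1, 4, 5, 2, 7) via Δ²R.

ℓ(w)=8; the 3 essential cells (i,j,r):

[(2, 2, 0), (2, 5, 1), (5, 2, 1)]


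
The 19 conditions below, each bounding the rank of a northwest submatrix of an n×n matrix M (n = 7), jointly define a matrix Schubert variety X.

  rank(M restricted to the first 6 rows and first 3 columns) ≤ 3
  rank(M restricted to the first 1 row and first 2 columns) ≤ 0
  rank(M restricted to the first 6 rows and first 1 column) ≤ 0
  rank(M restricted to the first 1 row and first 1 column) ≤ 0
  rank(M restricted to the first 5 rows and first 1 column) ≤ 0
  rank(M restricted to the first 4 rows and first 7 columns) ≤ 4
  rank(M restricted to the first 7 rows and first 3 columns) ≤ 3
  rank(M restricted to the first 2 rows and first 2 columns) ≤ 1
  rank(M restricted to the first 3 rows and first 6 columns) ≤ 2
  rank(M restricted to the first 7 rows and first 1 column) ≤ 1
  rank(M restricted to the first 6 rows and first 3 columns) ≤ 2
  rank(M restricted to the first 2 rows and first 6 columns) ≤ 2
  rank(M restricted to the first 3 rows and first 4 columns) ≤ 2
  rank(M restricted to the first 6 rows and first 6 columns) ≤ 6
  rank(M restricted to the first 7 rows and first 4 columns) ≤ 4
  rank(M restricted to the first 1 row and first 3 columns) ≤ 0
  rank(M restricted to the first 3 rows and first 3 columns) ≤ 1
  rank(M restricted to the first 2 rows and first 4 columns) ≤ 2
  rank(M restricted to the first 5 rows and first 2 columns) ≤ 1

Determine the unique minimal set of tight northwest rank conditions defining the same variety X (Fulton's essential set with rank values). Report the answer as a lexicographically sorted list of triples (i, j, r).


Rank table r_w(7×7) implied by the 19 constraints:

  i=1: 0  0  0  1  1  1  1
  i=2: 0  1  1  2  2  2  2
  i=3: 0  1  1  2  2  2  3
  i=4: 0  1  2  3  3  3  4
  i=5: 0  1  2  3  4  4  5
  i=6: 0  1  2  3  4  5  6
  i=7: 1  2  3  4  5  6  7

reading off 1-entries of Δ²R: w = (4, 2, 7, 3, 5, 6, 1).

ℓ(w)=11; the 4 essential cells (i,j,r):

[(1, 3, 0), (3, 3, 1), (3, 6, 2), (6, 1, 0)]


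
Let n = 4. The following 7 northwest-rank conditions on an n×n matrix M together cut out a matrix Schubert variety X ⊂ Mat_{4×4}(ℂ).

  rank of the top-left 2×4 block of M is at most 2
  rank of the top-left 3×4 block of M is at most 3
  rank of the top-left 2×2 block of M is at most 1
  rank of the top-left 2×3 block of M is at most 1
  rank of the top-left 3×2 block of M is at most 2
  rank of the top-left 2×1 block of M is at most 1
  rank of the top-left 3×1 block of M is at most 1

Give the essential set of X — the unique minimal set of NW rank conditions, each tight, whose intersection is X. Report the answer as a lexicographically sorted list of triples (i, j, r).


The tightest implied rank at each (i,j), from the 7 conditions:

  row 1: 1  1  1  1
  row 2: 1  1  1  2
  row 3: 1  2  2  3
  row 4: 1  2  3  4

the unique w with this rank table is (1, 4, 2, 3).

Rothe diagram D(w) (2 cells), 1 SE-corner (essential condition):

[(2, 3, 1)]


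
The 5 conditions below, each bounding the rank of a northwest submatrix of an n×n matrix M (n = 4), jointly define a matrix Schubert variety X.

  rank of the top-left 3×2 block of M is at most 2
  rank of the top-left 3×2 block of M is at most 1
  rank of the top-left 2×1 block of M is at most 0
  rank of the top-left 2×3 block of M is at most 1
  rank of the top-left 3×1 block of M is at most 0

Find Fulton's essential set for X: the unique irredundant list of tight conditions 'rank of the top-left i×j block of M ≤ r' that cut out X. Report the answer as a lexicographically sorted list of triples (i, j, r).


Reconstructing r_w from the 5 given conditions:

  0, 1, 1, 1
  0, 1, 1, 2
  0, 1, 2, 3
  1, 2, 3, 4

reading off 1-entries of Δ²R: w = (2, 4, 3, 1).

ℓ(w)=4; the 2 essential cells (i,j,r):

[(2, 3, 1), (3, 1, 0)]


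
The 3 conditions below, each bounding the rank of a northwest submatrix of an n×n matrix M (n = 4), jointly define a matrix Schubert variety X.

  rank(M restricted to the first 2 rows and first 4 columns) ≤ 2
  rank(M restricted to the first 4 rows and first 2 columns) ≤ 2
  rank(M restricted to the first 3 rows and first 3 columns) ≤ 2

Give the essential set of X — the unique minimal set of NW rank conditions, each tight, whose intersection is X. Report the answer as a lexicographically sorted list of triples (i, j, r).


Computing R[i][j] = min implied NW-rank bound (n=4, 3 conditions):

  i=1: 1, 1, 1, 1
  i=2: 1, 2, 2, 2
  i=3: 1, 2, 2, 3
  i=4: 1, 2, 3, 4

so w = (1, 2, 4, 3).

D(w) has 1 cell with 1 SE-corner; essential set:

[(3, 3, 2)]


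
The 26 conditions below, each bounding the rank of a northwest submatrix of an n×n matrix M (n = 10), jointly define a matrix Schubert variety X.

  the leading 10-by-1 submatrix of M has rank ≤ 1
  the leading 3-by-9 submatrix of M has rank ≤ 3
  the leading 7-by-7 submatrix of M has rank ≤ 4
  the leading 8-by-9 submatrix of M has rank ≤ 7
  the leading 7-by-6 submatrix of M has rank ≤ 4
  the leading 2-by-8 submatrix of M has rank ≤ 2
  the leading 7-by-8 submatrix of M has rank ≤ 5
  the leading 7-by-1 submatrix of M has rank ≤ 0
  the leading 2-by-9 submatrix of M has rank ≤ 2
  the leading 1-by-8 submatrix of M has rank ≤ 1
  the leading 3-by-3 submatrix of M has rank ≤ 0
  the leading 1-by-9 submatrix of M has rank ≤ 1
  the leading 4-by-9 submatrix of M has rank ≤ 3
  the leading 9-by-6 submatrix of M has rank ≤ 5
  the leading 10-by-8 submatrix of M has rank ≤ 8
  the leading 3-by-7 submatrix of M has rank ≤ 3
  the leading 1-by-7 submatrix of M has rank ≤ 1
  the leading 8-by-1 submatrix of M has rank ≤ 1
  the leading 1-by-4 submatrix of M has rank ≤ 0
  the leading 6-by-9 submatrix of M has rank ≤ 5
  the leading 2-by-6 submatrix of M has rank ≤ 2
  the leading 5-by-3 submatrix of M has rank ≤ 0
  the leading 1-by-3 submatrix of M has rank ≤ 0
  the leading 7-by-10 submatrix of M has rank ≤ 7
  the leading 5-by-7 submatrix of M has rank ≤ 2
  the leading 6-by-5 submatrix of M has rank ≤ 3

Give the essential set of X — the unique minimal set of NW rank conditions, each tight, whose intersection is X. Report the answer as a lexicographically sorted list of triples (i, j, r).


The tightest implied rank at each (i,j), from the 26 conditions:

  R[1]: 0 0 0 0 1 1 1 1 1 1
  R[2]: 0 0 0 1 2 2 2 2 2 2
  R[3]: 0 0 0 1 2 2 2 3 3 3
  R[4]: 0 0 0 1 2 2 2 3 3 4
  R[5]: 0 0 0 1 2 2 2 3 4 5
  R[6]: 0 1 1 2 3 3 3 4 5 6
  R[7]: 0 1 2 3 4 4 4 5 6 7
  R[8]: 1 2 3 4 5 5 5 6 7 8
  R[9]: 1 2 3 4 5 5 6 7 8 9
  R[10]: 1 2 3 4 5 6 7 8 9 10

hence w(1..10) = (5, 4, 8, 10, 9, 2, 3, 1, 7, 6).

Rothe diagram D(w) (26 cells), 6 SE-corners (essential conditions):

[(1, 4, 0), (4, 9, 3), (5, 3, 0), (5, 7, 2), (7, 1, 0), (9, 6, 5)]


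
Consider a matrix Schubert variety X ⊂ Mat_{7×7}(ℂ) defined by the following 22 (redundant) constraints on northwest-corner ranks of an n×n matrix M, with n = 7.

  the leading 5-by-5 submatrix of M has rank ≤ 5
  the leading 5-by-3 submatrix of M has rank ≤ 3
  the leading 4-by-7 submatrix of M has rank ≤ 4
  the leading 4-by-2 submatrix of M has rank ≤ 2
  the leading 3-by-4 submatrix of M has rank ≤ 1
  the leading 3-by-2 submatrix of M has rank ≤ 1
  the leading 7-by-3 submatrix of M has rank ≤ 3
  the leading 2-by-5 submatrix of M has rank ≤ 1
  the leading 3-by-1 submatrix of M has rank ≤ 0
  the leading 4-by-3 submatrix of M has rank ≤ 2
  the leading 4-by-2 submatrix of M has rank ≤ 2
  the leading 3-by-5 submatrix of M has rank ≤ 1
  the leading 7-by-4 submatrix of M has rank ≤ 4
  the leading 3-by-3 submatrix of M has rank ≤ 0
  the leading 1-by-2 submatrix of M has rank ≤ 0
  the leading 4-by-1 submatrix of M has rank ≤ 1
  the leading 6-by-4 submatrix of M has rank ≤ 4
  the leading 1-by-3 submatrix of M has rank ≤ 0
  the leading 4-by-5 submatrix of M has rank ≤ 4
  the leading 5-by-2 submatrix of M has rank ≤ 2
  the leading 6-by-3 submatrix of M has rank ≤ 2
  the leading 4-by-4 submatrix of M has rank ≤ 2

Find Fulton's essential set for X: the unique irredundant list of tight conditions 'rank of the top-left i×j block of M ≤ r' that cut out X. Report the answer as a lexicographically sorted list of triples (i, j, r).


The tightest implied rank at each (i,j), from the 22 conditions:

  R[1]: 0, 0, 0, 1, 1, 1, 1
  R[2]: 0, 0, 0, 1, 1, 2, 2
  R[3]: 0, 0, 0, 1, 1, 2, 3
  R[4]: 1, 1, 1, 2, 2, 3, 4
  R[5]: 1, 2, 2, 3, 3, 4, 5
  R[6]: 1, 2, 2, 3, 4, 5, 6
  R[7]: 1, 2, 3, 4, 5, 6, 7

second differences of R give the permutation w = (4, 6, 7, 1, 2, 5, 3).

Rothe diagram D(w) (12 cells), 3 SE-corners (essential conditions):

[(3, 3, 0), (3, 5, 1), (6, 3, 2)]


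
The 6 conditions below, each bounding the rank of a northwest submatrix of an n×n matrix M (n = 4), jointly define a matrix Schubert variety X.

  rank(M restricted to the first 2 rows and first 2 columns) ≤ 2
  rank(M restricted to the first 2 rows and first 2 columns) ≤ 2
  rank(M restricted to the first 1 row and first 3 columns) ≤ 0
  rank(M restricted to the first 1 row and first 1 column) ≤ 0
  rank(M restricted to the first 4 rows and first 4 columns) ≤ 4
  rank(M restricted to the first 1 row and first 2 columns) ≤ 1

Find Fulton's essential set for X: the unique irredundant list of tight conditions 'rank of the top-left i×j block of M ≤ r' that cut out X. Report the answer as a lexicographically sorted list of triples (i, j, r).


Propagating the 6 rank bounds to every northwest block:

  R[1]: 0 0 0 1
  R[2]: 1 1 1 2
  R[3]: 1 2 2 3
  R[4]: 1 2 3 4

giving w = (4, 1, 2, 3) via Δ²R.

ℓ(w)=3; the 1 essential cell (i,j,r):

[(1, 3, 0)]


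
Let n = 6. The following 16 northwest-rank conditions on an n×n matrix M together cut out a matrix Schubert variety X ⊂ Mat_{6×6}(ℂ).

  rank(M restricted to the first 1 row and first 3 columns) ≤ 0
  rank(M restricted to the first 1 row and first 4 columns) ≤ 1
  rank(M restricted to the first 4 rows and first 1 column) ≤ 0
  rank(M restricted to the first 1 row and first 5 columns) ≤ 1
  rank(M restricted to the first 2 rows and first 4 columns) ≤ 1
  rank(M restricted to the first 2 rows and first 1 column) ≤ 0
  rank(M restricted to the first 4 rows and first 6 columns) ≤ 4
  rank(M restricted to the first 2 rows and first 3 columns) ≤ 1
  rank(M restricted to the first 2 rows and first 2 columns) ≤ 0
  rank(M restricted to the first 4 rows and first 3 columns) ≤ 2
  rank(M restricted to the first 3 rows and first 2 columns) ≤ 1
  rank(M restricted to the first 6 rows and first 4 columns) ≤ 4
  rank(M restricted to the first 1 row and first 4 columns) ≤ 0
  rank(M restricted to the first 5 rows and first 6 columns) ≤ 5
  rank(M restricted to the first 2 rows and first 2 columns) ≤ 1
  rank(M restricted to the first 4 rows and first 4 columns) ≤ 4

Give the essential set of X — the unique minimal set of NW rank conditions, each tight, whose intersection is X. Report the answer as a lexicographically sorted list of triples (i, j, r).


Computing R[i][j] = min implied NW-rank bound (n=6, 16 conditions):

  0 | 0 | 0 | 0 | 1 | 1
  0 | 0 | 1 | 1 | 2 | 2
  0 | 1 | 2 | 2 | 3 | 3
  0 | 1 | 2 | 3 | 4 | 4
  1 | 2 | 3 | 4 | 5 | 5
  1 | 2 | 3 | 4 | 5 | 6

hence w(1..6) = (5, 3, 2, 4, 1, 6).

|D(w)|=8, |Ess(w)|=3:

[(1, 4, 0), (2, 2, 0), (4, 1, 0)]


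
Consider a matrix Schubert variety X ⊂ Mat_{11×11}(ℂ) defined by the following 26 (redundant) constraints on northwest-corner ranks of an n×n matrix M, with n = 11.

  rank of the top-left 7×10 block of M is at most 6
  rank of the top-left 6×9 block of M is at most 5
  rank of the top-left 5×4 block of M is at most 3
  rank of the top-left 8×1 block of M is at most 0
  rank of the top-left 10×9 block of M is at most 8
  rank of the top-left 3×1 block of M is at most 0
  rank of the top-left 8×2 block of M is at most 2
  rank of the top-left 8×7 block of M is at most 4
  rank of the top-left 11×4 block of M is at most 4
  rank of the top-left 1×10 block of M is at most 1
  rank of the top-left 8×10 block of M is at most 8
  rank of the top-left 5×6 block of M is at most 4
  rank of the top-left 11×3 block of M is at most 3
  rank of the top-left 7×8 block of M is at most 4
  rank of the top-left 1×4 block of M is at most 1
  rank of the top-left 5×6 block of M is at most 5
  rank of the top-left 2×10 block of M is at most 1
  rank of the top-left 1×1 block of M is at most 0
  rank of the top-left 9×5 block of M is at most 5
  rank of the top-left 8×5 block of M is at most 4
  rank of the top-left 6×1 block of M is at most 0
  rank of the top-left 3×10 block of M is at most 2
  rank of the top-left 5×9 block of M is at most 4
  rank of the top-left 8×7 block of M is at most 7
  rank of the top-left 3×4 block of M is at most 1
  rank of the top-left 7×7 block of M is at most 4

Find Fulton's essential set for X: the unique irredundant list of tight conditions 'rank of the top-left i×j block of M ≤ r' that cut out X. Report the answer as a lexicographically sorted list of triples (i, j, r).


Recovering R(i,j) via the rank-extension bound from the 26 conditions:

  0 1 1 1 1 1 1 1 1 1 1
  0 1 1 1 1 1 1 1 1 1 2
  0 1 1 1 2 2 2 2 2 2 3
  0 1 2 2 3 3 3 3 3 3 4
  0 1 2 3 4 4 4 4 4 4 5
  0 1 2 3 4 4 4 4 5 5 6
  0 1 2 3 4 4 4 4 5 6 7
  0 1 2 3 4 4 4 5 6 7 8
  1 2 3 4 5 5 5 6 7 8 9
  1 2 3 4 5 6 6 7 8 9 10
  1 2 3 4 5 6 7 8 9 10 11

second differences of R give the permutation w = (2, 11, 5, 3, 4, 9, 10, 8, 1, 6, 7).

D(w) has 26 cells with 5 SE-corners; essential set:

[(2, 10, 1), (3, 4, 1), (7, 8, 4), (8, 1, 0), (8, 7, 4)]


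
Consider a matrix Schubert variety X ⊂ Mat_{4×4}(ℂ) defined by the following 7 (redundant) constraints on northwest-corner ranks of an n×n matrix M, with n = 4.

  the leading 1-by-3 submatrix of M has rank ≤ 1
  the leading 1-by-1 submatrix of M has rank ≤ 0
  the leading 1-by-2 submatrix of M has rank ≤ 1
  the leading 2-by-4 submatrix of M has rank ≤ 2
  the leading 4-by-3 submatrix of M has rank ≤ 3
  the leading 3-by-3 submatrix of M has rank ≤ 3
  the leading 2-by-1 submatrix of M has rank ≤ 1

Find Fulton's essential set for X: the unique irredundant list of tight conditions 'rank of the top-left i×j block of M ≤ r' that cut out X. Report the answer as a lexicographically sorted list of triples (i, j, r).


The tightest implied rank at each (i,j), from the 7 conditions:

  row 1: 0 1 1 1
  row 2: 1 2 2 2
  row 3: 1 2 3 3
  row 4: 1 2 3 4

the unique w with this rank table is (2, 1, 3, 4).

1 SE-corner of the 1-cell Rothe diagram gives Ess(w):

[(1, 1, 0)]


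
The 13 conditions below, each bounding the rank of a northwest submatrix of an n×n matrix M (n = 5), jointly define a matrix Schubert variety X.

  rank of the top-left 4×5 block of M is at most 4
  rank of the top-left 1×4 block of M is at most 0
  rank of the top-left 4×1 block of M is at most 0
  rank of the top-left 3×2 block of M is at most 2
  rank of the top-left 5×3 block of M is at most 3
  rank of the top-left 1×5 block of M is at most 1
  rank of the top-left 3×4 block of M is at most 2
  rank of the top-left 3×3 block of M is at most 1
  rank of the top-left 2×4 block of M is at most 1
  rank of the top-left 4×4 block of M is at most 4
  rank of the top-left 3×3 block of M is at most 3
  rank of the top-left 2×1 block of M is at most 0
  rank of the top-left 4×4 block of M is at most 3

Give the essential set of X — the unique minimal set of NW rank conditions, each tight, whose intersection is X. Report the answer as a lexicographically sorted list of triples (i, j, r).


Computing R[i][j] = min implied NW-rank bound (n=5, 13 conditions):

  0 | 0 | 0 | 0 | 1
  0 | 1 | 1 | 1 | 2
  0 | 1 | 1 | 2 | 3
  0 | 1 | 2 | 3 | 4
  1 | 2 | 3 | 4 | 5

second differences of R give the permutation w = (5, 2, 4, 3, 1).

ℓ(w)=8; the 3 essential cells (i,j,r):

[(1, 4, 0), (3, 3, 1), (4, 1, 0)]


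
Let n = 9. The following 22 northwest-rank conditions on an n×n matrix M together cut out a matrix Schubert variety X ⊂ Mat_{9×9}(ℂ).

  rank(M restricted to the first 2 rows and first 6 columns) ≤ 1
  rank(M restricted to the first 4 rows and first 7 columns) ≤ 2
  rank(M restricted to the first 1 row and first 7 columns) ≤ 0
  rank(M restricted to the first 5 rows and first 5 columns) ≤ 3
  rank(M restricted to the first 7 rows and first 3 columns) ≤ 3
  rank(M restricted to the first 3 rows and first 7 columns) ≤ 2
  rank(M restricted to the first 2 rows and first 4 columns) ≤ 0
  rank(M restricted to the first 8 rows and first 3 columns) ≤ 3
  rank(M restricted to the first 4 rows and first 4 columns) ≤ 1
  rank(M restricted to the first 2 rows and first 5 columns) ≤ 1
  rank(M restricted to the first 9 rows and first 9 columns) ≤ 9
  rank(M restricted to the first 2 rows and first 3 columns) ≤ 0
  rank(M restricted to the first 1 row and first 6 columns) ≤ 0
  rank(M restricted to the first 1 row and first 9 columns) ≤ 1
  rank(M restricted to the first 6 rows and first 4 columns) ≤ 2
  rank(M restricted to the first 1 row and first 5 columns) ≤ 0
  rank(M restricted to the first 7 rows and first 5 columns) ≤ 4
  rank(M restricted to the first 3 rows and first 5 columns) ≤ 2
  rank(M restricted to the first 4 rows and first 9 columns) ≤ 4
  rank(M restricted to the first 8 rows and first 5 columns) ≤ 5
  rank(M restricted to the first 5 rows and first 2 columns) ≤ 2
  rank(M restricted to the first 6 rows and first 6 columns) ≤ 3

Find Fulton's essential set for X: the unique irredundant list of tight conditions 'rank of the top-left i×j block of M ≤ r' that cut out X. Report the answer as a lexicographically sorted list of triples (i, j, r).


The tightest implied rank at each (i,j), from the 22 conditions:

  0, 0, 0, 0, 0, 0, 0, 1, 1
  0, 0, 0, 0, 1, 1, 1, 2, 2
  1, 1, 1, 1, 2, 2, 2, 3, 3
  1, 1, 1, 1, 2, 2, 2, 3, 4
  1, 2, 2, 2, 3, 3, 3, 4, 5
  1, 2, 2, 2, 3, 3, 4, 5, 6
  1, 2, 3, 3, 4, 4, 5, 6, 7
  1, 2, 3, 4, 5, 5, 6, 7, 8
  1, 2, 3, 4, 5, 6, 7, 8, 9

the unique w with this rank table is (8, 5, 1, 9, 2, 7, 3, 4, 6).

ℓ(w)=19; the 6 essential cells (i,j,r):

[(1, 7, 0), (2, 4, 0), (4, 4, 1), (4, 7, 2), (6, 4, 2), (6, 6, 3)]


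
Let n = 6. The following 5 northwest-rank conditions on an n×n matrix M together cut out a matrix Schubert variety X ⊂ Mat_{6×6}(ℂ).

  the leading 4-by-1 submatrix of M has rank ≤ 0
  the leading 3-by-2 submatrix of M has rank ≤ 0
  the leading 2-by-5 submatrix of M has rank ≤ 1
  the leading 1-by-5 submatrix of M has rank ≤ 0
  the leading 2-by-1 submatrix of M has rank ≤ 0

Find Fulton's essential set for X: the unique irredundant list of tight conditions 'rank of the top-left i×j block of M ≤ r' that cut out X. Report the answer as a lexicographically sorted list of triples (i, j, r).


Computing R[i][j] = min implied NW-rank bound (n=6, 5 conditions):

  R[1]: 0, 0, 0, 0, 0, 1
  R[2]: 0, 0, 1, 1, 1, 2
  R[3]: 0, 0, 1, 2, 2, 3
  R[4]: 0, 1, 2, 3, 3, 4
  R[5]: 1, 2, 3, 4, 4, 5
  R[6]: 1, 2, 3, 4, 5, 6

hence w(1..6) = (6, 3, 4, 2, 1, 5).

D(w) has 10 cells with 3 SE-corners; essential set:

[(1, 5, 0), (3, 2, 0), (4, 1, 0)]


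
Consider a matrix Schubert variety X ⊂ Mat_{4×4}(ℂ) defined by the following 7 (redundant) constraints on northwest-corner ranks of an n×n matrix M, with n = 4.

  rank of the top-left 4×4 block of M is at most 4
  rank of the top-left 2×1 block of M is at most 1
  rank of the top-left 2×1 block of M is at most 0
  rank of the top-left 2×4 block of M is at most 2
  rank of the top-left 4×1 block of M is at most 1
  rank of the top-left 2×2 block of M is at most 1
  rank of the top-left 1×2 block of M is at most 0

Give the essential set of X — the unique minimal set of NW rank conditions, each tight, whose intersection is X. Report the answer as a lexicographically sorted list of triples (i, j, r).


Reconstructing r_w from the 7 given conditions:

  i=1: 0, 0, 1, 1
  i=2: 0, 1, 2, 2
  i=3: 1, 2, 3, 3
  i=4: 1, 2, 3, 4

giving w = (3, 2, 1, 4) via Δ²R.

Fulton essential set (2 of the 3 Rothe cells):

[(1, 2, 0), (2, 1, 0)]


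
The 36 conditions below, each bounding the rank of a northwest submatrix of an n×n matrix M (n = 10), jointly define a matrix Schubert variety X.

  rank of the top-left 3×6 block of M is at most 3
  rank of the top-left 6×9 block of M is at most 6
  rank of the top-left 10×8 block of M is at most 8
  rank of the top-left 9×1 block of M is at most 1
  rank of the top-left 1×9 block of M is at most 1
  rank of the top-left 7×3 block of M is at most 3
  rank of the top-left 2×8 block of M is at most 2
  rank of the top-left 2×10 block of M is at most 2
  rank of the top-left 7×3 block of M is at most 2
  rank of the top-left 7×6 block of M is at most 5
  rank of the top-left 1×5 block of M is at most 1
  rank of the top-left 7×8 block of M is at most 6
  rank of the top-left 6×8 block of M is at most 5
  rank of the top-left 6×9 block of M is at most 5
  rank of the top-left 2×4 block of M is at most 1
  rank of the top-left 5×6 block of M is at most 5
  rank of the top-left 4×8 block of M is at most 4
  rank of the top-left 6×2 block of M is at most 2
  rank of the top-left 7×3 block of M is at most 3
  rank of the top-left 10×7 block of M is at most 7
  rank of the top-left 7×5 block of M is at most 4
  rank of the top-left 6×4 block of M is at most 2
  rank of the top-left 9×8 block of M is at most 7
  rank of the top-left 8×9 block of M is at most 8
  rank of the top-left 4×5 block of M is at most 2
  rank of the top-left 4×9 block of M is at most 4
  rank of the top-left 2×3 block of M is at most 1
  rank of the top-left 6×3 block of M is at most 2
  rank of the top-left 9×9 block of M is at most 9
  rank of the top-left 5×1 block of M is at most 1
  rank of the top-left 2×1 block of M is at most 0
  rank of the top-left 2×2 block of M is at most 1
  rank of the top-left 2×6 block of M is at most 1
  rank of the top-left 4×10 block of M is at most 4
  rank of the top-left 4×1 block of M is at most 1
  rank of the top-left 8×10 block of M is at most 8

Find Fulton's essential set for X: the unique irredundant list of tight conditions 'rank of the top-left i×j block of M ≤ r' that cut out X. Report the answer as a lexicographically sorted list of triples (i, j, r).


Reconstructing r_w from the 36 given conditions:

  0  1  1  1  1  1  1  1  1  1
  0  1  1  1  1  1  2  2  2  2
  1  2  2  2  2  2  3  3  3  3
  1  2  2  2  2  3  4  4  4  4
  1  2  2  2  3  4  5  5  5  5
  1  2  2  2  3  4  5  5  5  6
  1  2  2  3  4  5  6  6  6  7
  1  2  3  4  5  6  7  7  7  8
  1  2  3  4  5  6  7  7  8  9
  1  2  3  4  5  6  7  8  9  10

reading off 1-entries of Δ²R: w = (2, 7, 1, 6, 5, 10, 4, 3, 9, 8).

Rothe diagram D(w) (17 cells), 7 SE-corners (essential conditions):

[(2, 1, 0), (2, 6, 1), (4, 5, 2), (6, 4, 2), (6, 9, 5), (7, 3, 2), (9, 8, 7)]


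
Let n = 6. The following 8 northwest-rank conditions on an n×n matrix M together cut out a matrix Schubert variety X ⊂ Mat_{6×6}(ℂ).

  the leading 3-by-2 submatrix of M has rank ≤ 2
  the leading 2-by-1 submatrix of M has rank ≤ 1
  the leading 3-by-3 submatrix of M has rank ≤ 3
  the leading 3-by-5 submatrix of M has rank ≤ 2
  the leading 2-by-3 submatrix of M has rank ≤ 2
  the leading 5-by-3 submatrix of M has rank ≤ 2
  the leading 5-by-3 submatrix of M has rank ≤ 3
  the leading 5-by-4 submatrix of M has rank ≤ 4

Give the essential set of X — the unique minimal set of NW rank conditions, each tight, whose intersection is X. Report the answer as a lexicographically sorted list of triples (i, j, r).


Rank table r_w(6×6) implied by the 8 constraints:

  R[1]: 1 1 1 1 1 1
  R[2]: 1 2 2 2 2 2
  R[3]: 1 2 2 2 2 3
  R[4]: 1 2 2 3 3 4
  R[5]: 1 2 2 3 4 5
  R[6]: 1 2 3 4 5 6

so w = (1, 2, 6, 4, 5, 3).

2 SE-corners of the 5-cell Rothe diagram give Ess(w):

[(3, 5, 2), (5, 3, 2)]


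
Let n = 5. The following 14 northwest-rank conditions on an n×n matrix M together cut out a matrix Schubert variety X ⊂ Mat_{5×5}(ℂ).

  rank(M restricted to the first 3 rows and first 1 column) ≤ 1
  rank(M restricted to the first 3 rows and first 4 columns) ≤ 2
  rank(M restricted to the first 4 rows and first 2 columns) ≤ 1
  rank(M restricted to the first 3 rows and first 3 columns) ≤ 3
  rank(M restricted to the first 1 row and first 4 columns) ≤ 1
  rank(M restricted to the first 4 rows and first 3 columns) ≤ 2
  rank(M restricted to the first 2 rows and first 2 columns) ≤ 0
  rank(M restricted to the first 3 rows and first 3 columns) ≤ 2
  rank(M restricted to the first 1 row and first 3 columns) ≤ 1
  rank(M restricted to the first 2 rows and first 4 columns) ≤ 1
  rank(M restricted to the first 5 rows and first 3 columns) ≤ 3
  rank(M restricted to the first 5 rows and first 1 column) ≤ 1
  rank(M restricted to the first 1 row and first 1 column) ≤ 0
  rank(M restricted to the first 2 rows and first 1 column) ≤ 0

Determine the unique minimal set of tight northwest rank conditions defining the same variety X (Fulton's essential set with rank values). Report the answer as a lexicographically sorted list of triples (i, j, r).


The tightest implied rank at each (i,j), from the 14 conditions:

  0, 0, 1, 1, 1
  0, 0, 1, 1, 2
  1, 1, 2, 2, 3
  1, 1, 2, 3, 4
  1, 2, 3, 4, 5

second differences of R give the permutation w = (3, 5, 1, 4, 2).

Rothe diagram D(w) (6 cells), 3 SE-corners (essential conditions):

[(2, 2, 0), (2, 4, 1), (4, 2, 1)]


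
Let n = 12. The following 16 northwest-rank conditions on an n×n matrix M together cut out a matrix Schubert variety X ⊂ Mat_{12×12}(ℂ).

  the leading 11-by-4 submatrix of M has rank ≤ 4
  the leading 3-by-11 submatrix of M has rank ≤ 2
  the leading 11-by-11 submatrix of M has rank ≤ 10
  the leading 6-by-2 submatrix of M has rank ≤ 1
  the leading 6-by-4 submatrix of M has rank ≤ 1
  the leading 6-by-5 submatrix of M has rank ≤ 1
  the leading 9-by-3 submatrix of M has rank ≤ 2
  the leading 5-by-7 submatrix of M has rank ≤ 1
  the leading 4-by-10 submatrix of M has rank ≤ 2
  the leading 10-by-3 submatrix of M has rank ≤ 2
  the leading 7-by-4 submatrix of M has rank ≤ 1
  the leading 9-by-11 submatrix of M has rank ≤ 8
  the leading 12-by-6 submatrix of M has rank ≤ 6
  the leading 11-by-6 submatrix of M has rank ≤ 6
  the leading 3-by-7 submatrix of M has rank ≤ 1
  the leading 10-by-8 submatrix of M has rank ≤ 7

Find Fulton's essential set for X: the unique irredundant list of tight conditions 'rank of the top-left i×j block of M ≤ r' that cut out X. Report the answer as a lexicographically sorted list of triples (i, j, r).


The tightest implied rank at each (i,j), from the 16 conditions:

  R[1]: 1 | 1 | 1 | 1 | 1 | 1 | 1 | 1 | 1 | 1 | 1 | 1
  R[2]: 1 | 1 | 1 | 1 | 1 | 1 | 1 | 2 | 2 | 2 | 2 | 2
  R[3]: 1 | 1 | 1 | 1 | 1 | 1 | 1 | 2 | 2 | 2 | 2 | 3
  R[4]: 1 | 1 | 1 | 1 | 1 | 1 | 1 | 2 | 2 | 2 | 3 | 4
  R[5]: 1 | 1 | 1 | 1 | 1 | 1 | 1 | 2 | 3 | 3 | 4 | 5
  R[6]: 1 | 1 | 1 | 1 | 1 | 2 | 2 | 3 | 4 | 4 | 5 | 6
  R[7]: 1 | 1 | 1 | 1 | 2 | 3 | 3 | 4 | 5 | 5 | 6 | 7
  R[8]: 1 | 2 | 2 | 2 | 3 | 4 | 4 | 5 | 6 | 6 | 7 | 8
  R[9]: 1 | 2 | 2 | 3 | 4 | 5 | 5 | 6 | 7 | 7 | 8 | 9
  R[10]: 1 | 2 | 2 | 3 | 4 | 5 | 6 | 7 | 8 | 8 | 9 | 10
  R[11]: 1 | 2 | 3 | 4 | 5 | 6 | 7 | 8 | 9 | 9 | 10 | 11
  R[12]: 1 | 2 | 3 | 4 | 5 | 6 | 7 | 8 | 9 | 10 | 11 | 12

reading off 1-entries of Δ²R: w = (1, 8, 12, 11, 9, 6, 5, 2, 4, 7, 3, 10).

Fulton essential set (6 of the 38 Rothe cells):

[(3, 11, 2), (4, 10, 2), (5, 7, 1), (6, 5, 1), (7, 4, 1), (10, 3, 2)]


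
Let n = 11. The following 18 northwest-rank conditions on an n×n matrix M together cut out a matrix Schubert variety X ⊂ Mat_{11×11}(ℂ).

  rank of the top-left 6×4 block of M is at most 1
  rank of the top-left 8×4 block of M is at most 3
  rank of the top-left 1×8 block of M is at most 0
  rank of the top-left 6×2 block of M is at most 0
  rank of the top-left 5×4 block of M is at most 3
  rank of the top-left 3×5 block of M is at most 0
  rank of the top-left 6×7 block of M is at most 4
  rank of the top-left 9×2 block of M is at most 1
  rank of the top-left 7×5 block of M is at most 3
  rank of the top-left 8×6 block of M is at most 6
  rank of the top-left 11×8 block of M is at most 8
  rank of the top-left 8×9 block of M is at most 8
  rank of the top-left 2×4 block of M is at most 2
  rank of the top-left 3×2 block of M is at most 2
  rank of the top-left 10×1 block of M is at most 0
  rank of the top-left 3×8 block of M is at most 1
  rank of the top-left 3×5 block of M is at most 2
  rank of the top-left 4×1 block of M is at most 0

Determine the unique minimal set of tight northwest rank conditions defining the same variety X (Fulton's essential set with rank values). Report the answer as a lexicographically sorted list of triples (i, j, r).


Reconstructing r_w from the 18 given conditions:

  R[1]: 0 0 0 0 0 0 0 0 1 1 1
  R[2]: 0 0 0 0 0 1 1 1 2 2 2
  R[3]: 0 0 0 0 0 1 1 1 2 3 3
  R[4]: 0 0 1 1 1 2 2 2 3 4 4
  R[5]: 0 0 1 1 2 3 3 3 4 5 5
  R[6]: 0 0 1 1 2 3 4 4 5 6 6
  R[7]: 0 1 2 2 3 4 5 5 6 7 7
  R[8]: 0 1 2 3 4 5 6 6 7 8 8
  R[9]: 0 1 2 3 4 5 6 7 8 9 9
  R[10]: 0 1 2 3 4 5 6 7 8 9 10
  R[11]: 1 2 3 4 5 6 7 8 9 10 11

giving w = (9, 6, 10, 3, 5, 7, 2, 4, 8, 11, 1) via Δ²R.

Fulton essential set (6 of the 32 Rothe cells):

[(1, 8, 0), (3, 5, 0), (3, 8, 1), (6, 2, 0), (6, 4, 1), (10, 1, 0)]


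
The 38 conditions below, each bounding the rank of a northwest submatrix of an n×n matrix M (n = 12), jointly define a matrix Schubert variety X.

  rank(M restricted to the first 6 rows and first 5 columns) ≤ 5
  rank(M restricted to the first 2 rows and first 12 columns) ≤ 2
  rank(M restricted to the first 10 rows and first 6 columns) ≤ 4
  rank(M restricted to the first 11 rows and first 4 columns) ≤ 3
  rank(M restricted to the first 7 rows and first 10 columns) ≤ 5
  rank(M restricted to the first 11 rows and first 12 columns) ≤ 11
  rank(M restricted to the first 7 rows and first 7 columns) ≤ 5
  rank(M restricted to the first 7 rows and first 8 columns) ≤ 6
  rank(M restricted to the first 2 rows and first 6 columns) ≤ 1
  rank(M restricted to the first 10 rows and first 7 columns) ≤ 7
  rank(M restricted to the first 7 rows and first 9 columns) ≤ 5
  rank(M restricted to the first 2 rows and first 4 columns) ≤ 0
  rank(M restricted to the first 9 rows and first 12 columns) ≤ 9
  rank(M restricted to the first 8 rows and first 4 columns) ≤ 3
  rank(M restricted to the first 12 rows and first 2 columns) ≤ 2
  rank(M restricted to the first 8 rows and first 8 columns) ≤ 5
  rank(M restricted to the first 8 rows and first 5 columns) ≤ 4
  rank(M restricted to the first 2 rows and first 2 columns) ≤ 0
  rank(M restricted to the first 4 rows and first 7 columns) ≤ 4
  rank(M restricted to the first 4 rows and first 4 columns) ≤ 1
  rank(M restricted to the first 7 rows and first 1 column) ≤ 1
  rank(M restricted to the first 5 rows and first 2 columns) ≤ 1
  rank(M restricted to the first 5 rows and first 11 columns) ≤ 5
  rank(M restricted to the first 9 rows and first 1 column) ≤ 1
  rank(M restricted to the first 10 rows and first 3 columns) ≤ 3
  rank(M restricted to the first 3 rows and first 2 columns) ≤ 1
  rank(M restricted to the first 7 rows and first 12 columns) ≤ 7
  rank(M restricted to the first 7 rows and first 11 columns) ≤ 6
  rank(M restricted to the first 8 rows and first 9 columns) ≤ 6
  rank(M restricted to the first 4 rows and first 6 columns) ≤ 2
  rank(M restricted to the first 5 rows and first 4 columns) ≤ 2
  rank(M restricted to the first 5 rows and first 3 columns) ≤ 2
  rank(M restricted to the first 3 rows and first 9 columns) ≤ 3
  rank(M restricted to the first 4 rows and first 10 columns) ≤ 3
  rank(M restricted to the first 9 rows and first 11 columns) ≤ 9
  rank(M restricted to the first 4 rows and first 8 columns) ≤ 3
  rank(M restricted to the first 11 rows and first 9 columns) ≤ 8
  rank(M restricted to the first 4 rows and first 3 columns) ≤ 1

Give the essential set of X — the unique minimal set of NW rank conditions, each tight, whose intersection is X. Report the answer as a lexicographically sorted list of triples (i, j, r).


Computing R[i][j] = min implied NW-rank bound (n=12, 38 conditions):

  row 1: 0, 0, 0, 0, 1, 1, 1, 1, 1, 1, 1, 1
  row 2: 0, 0, 0, 0, 1, 1, 2, 2, 2, 2, 2, 2
  row 3: 1, 1, 1, 1, 2, 2, 3, 3, 3, 3, 3, 3
  row 4: 1, 1, 1, 1, 2, 2, 3, 3, 3, 3, 4, 4
  row 5: 1, 1, 2, 2, 3, 3, 4, 4, 4, 4, 5, 5
  row 6: 1, 2, 3, 3, 4, 4, 5, 5, 5, 5, 6, 6
  row 7: 1, 2, 3, 3, 4, 4, 5, 5, 5, 5, 6, 7
  row 8: 1, 2, 3, 3, 4, 4, 5, 5, 6, 6, 7, 8
  row 9: 1, 2, 3, 3, 4, 4, 5, 6, 7, 7, 8, 9
  row 10: 1, 2, 3, 3, 4, 4, 5, 6, 7, 8, 9, 10
  row 11: 1, 2, 3, 3, 4, 5, 6, 7, 8, 9, 10, 11
  row 12: 1, 2, 3, 4, 5, 6, 7, 8, 9, 10, 11, 12

so w = (5, 7, 1, 11, 3, 2, 12, 9, 8, 10, 6, 4).

Fulton essential set (10 of the 30 Rothe cells):

[(2, 4, 0), (2, 6, 1), (4, 4, 1), (4, 6, 2), (4, 10, 3), (5, 2, 1), (7, 10, 5), (8, 8, 5), (10, 6, 4), (11, 4, 3)]
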